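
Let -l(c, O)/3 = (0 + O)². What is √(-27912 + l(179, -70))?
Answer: 2*I*√10653 ≈ 206.43*I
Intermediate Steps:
l(c, O) = -3*O² (l(c, O) = -3*(0 + O)² = -3*O²)
√(-27912 + l(179, -70)) = √(-27912 - 3*(-70)²) = √(-27912 - 3*4900) = √(-27912 - 14700) = √(-42612) = 2*I*√10653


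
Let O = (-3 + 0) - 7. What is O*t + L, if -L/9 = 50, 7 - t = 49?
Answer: -30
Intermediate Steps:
t = -42 (t = 7 - 1*49 = 7 - 49 = -42)
L = -450 (L = -9*50 = -450)
O = -10 (O = -3 - 7 = -10)
O*t + L = -10*(-42) - 450 = 420 - 450 = -30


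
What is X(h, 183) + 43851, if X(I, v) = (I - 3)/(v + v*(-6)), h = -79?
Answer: 40123747/915 ≈ 43851.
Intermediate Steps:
X(I, v) = -(-3 + I)/(5*v) (X(I, v) = (-3 + I)/(v - 6*v) = (-3 + I)/((-5*v)) = (-3 + I)*(-1/(5*v)) = -(-3 + I)/(5*v))
X(h, 183) + 43851 = (⅕)*(3 - 1*(-79))/183 + 43851 = (⅕)*(1/183)*(3 + 79) + 43851 = (⅕)*(1/183)*82 + 43851 = 82/915 + 43851 = 40123747/915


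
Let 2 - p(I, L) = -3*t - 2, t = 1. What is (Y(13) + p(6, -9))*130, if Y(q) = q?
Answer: 2600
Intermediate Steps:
p(I, L) = 7 (p(I, L) = 2 - (-3*1 - 2) = 2 - (-3 - 2) = 2 - 1*(-5) = 2 + 5 = 7)
(Y(13) + p(6, -9))*130 = (13 + 7)*130 = 20*130 = 2600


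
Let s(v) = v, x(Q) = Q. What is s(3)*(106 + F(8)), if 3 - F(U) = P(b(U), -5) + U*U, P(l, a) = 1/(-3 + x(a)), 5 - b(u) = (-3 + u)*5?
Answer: 1083/8 ≈ 135.38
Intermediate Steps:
b(u) = 20 - 5*u (b(u) = 5 - (-3 + u)*5 = 5 - (-15 + 5*u) = 5 + (15 - 5*u) = 20 - 5*u)
P(l, a) = 1/(-3 + a)
F(U) = 25/8 - U² (F(U) = 3 - (1/(-3 - 5) + U*U) = 3 - (1/(-8) + U²) = 3 - (-⅛ + U²) = 3 + (⅛ - U²) = 25/8 - U²)
s(3)*(106 + F(8)) = 3*(106 + (25/8 - 1*8²)) = 3*(106 + (25/8 - 1*64)) = 3*(106 + (25/8 - 64)) = 3*(106 - 487/8) = 3*(361/8) = 1083/8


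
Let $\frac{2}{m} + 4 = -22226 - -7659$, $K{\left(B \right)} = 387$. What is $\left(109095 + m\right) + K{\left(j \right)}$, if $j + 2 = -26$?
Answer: $\frac{1595262220}{14571} \approx 1.0948 \cdot 10^{5}$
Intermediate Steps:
$j = -28$ ($j = -2 - 26 = -28$)
$m = - \frac{2}{14571}$ ($m = \frac{2}{-4 - 14567} = \frac{2}{-14571} = 2 \left(- \frac{1}{14571}\right) = - \frac{2}{14571} \approx -0.00013726$)
$\left(109095 + m\right) + K{\left(j \right)} = \left(109095 - \frac{2}{14571}\right) + 387 = \frac{1589623243}{14571} + 387 = \frac{1595262220}{14571}$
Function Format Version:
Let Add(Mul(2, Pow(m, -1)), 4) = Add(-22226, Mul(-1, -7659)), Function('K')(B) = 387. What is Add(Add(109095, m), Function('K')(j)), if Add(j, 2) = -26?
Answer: Rational(1595262220, 14571) ≈ 1.0948e+5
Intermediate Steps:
j = -28 (j = Add(-2, -26) = -28)
m = Rational(-2, 14571) (m = Mul(2, Pow(Add(-4, Add(-22226, Mul(-1, -7659))), -1)) = Mul(2, Pow(Add(-4, Add(-22226, 7659)), -1)) = Mul(2, Pow(Add(-4, -14567), -1)) = Mul(2, Pow(-14571, -1)) = Mul(2, Rational(-1, 14571)) = Rational(-2, 14571) ≈ -0.00013726)
Add(Add(109095, m), Function('K')(j)) = Add(Add(109095, Rational(-2, 14571)), 387) = Add(Rational(1589623243, 14571), 387) = Rational(1595262220, 14571)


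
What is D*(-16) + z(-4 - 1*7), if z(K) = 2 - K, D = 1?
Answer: -3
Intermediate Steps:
D*(-16) + z(-4 - 1*7) = 1*(-16) + (2 - (-4 - 1*7)) = -16 + (2 - (-4 - 7)) = -16 + (2 - 1*(-11)) = -16 + (2 + 11) = -16 + 13 = -3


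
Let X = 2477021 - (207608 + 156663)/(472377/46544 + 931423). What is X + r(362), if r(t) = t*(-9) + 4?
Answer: 107244274869650639/43352624489 ≈ 2.4738e+6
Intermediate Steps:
r(t) = 4 - 9*t (r(t) = -9*t + 4 = 4 - 9*t)
X = 107385344309737845/43352624489 (X = 2477021 - 364271/(472377*(1/46544) + 931423) = 2477021 - 364271/(472377/46544 + 931423) = 2477021 - 364271/43352624489/46544 = 2477021 - 364271*46544/43352624489 = 2477021 - 1*16954629424/43352624489 = 2477021 - 16954629424/43352624489 = 107385344309737845/43352624489 ≈ 2.4770e+6)
X + r(362) = 107385344309737845/43352624489 + (4 - 9*362) = 107385344309737845/43352624489 + (4 - 3258) = 107385344309737845/43352624489 - 3254 = 107244274869650639/43352624489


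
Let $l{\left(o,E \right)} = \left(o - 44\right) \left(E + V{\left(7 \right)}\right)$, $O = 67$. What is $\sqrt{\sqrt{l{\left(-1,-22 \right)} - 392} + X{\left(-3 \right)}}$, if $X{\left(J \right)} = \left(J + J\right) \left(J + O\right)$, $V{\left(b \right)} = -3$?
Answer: $\sqrt{-384 + \sqrt{733}} \approx 18.892 i$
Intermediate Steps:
$l{\left(o,E \right)} = \left(-44 + o\right) \left(-3 + E\right)$ ($l{\left(o,E \right)} = \left(o - 44\right) \left(E - 3\right) = \left(-44 + o\right) \left(-3 + E\right)$)
$X{\left(J \right)} = 2 J \left(67 + J\right)$ ($X{\left(J \right)} = \left(J + J\right) \left(J + 67\right) = 2 J \left(67 + J\right)$)
$\sqrt{\sqrt{l{\left(-1,-22 \right)} - 392} + X{\left(-3 \right)}} = \sqrt{\sqrt{\left(132 - -968 - -3 - -22\right) - 392} + 2 \left(-3\right) \left(67 - 3\right)} = \sqrt{\sqrt{\left(132 + 968 + 3 + 22\right) - 392} + 2 \left(-3\right) 64} = \sqrt{\sqrt{1125 - 392} - 384} = \sqrt{\sqrt{733} - 384} = \sqrt{-384 + \sqrt{733}}$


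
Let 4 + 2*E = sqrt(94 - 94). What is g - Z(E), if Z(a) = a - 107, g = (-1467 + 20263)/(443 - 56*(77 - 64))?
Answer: 12269/285 ≈ 43.049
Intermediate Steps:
E = -2 (E = -2 + sqrt(94 - 94)/2 = -2 + sqrt(0)/2 = -2 + (1/2)*0 = -2 + 0 = -2)
g = -18796/285 (g = 18796/(443 - 56*13) = 18796/(443 - 728) = 18796/(-285) = 18796*(-1/285) = -18796/285 ≈ -65.951)
Z(a) = -107 + a
g - Z(E) = -18796/285 - (-107 - 2) = -18796/285 - 1*(-109) = -18796/285 + 109 = 12269/285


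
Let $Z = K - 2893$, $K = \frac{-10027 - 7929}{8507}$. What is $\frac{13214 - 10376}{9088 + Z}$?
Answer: $\frac{24142866}{52682909} \approx 0.45827$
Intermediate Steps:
$K = - \frac{17956}{8507}$ ($K = \left(-10027 - 7929\right) \frac{1}{8507} = \left(-17956\right) \frac{1}{8507} = - \frac{17956}{8507} \approx -2.1107$)
$Z = - \frac{24628707}{8507}$ ($Z = - \frac{17956}{8507} - 2893 = - \frac{24628707}{8507} \approx -2895.1$)
$\frac{13214 - 10376}{9088 + Z} = \frac{13214 - 10376}{9088 - \frac{24628707}{8507}} = \frac{2838}{\frac{52682909}{8507}} = 2838 \cdot \frac{8507}{52682909} = \frac{24142866}{52682909}$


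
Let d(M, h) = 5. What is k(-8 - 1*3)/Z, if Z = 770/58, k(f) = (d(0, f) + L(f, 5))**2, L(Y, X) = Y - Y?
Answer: 145/77 ≈ 1.8831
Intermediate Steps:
L(Y, X) = 0
k(f) = 25 (k(f) = (5 + 0)**2 = 5**2 = 25)
Z = 385/29 (Z = 770*(1/58) = 385/29 ≈ 13.276)
k(-8 - 1*3)/Z = 25/(385/29) = 25*(29/385) = 145/77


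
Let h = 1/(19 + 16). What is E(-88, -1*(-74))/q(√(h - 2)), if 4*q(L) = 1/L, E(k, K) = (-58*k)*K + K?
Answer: 302216*I*√2415/7 ≈ 2.1217e+6*I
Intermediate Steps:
E(k, K) = K - 58*K*k (E(k, K) = -58*K*k + K = K - 58*K*k)
h = 1/35 ≈ 0.028571
q(L) = 1/(4*L)
E(-88, -1*(-74))/q(√(h - 2)) = ((-1*(-74))*(1 - 58*(-88)))/((1/(4*(√(1/35 - 2))))) = (74*(1 + 5104))/((1/(4*(√(-69/35))))) = (74*5105)/((1/(4*((I*√2415/35))))) = 377770/(((-I*√2415/69)/4)) = 377770/((-I*√2415/276)) = 377770*(4*I*√2415/35) = 302216*I*√2415/7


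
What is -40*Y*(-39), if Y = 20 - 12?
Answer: 12480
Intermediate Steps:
Y = 8
-40*Y*(-39) = -40*8*(-39) = -320*(-39) = 12480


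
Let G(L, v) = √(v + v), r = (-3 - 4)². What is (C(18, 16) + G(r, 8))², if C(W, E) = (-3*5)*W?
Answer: 70756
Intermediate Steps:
r = 49 (r = (-7)² = 49)
C(W, E) = -15*W
G(L, v) = √2*√v (G(L, v) = √(2*v) = √2*√v)
(C(18, 16) + G(r, 8))² = (-15*18 + √2*√8)² = (-270 + √2*(2*√2))² = (-270 + 4)² = (-266)² = 70756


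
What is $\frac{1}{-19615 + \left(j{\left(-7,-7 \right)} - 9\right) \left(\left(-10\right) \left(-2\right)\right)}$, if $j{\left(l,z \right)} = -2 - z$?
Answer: $- \frac{1}{19695} \approx -5.0774 \cdot 10^{-5}$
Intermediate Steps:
$\frac{1}{-19615 + \left(j{\left(-7,-7 \right)} - 9\right) \left(\left(-10\right) \left(-2\right)\right)} = \frac{1}{-19615 + \left(\left(-2 - -7\right) - 9\right) \left(\left(-10\right) \left(-2\right)\right)} = \frac{1}{-19615 + \left(\left(-2 + 7\right) - 9\right) 20} = \frac{1}{-19615 + \left(5 - 9\right) 20} = \frac{1}{-19615 - 80} = \frac{1}{-19695} = - \frac{1}{19695}$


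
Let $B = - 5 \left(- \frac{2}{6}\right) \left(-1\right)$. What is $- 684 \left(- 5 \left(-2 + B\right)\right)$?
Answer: $-12540$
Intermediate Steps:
$B = - \frac{5}{3}$ ($B = - 5 \left(\left(-2\right) \frac{1}{6}\right) \left(-1\right) = \left(-5\right) \left(- \frac{1}{3}\right) \left(-1\right) = \frac{5}{3} \left(-1\right) = - \frac{5}{3} \approx -1.6667$)
$- 684 \left(- 5 \left(-2 + B\right)\right) = - 684 \left(- 5 \left(-2 - \frac{5}{3}\right)\right) = - 684 \left(\left(-5\right) \left(- \frac{11}{3}\right)\right) = \left(-684\right) \frac{55}{3} = -12540$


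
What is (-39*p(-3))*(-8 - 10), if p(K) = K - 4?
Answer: -4914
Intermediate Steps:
p(K) = -4 + K
(-39*p(-3))*(-8 - 10) = (-39*(-4 - 3))*(-8 - 10) = -39*(-7)*(-18) = 273*(-18) = -4914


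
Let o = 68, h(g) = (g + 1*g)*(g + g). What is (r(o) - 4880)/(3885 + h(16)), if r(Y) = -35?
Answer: -4915/4909 ≈ -1.0012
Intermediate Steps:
h(g) = 4*g² (h(g) = (g + g)*(2*g) = (2*g)*(2*g) = 4*g²)
(r(o) - 4880)/(3885 + h(16)) = (-35 - 4880)/(3885 + 4*16²) = -4915/(3885 + 4*256) = -4915/(3885 + 1024) = -4915/4909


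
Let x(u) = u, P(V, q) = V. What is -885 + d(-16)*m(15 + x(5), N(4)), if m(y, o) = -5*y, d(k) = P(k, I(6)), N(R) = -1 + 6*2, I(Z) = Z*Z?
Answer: 715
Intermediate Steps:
I(Z) = Z²
N(R) = 11 (N(R) = -1 + 12 = 11)
d(k) = k
-885 + d(-16)*m(15 + x(5), N(4)) = -885 - (-80)*(15 + 5) = -885 - (-80)*20 = -885 - 16*(-100) = -885 + 1600 = 715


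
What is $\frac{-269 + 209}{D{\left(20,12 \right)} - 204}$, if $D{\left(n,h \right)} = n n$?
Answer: $- \frac{15}{49} \approx -0.30612$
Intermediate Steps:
$D{\left(n,h \right)} = n^{2}$
$\frac{-269 + 209}{D{\left(20,12 \right)} - 204} = \frac{-269 + 209}{20^{2} - 204} = - \frac{60}{400 - 204} = - \frac{60}{196} = \left(-60\right) \frac{1}{196} = - \frac{15}{49}$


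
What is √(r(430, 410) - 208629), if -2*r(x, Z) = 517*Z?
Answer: I*√314614 ≈ 560.9*I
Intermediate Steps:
r(x, Z) = -517*Z/2
√(r(430, 410) - 208629) = √(-517/2*410 - 208629) = √(-105985 - 208629) = √(-314614) = I*√314614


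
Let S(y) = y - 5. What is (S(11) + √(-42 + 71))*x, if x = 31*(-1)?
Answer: -186 - 31*√29 ≈ -352.94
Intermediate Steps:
S(y) = -5 + y
x = -31
(S(11) + √(-42 + 71))*x = ((-5 + 11) + √(-42 + 71))*(-31) = (6 + √29)*(-31) = -186 - 31*√29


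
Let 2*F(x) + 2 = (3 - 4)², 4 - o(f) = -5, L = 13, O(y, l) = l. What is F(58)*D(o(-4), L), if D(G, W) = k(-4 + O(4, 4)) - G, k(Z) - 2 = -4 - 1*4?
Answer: 15/2 ≈ 7.5000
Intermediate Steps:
o(f) = 9 (o(f) = 4 - 1*(-5) = 4 + 5 = 9)
k(Z) = -6 (k(Z) = 2 + (-4 - 1*4) = 2 + (-4 - 4) = 2 - 8 = -6)
F(x) = -½ (F(x) = -1 + (3 - 4)²/2 = -1 + (½)*(-1)² = -1 + (½)*1 = -1 + ½ = -½)
D(G, W) = -6 - G
F(58)*D(o(-4), L) = -(-6 - 1*9)/2 = -(-6 - 9)/2 = -½*(-15) = 15/2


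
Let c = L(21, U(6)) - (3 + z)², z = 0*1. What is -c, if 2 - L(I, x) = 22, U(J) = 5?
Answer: 29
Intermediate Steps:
z = 0
L(I, x) = -20 (L(I, x) = 2 - 1*22 = 2 - 22 = -20)
c = -29 (c = -20 - (3 + 0)² = -20 - 1*3² = -20 - 1*9 = -20 - 9 = -29)
-c = -1*(-29) = 29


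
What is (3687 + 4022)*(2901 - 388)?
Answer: 19372717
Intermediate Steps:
(3687 + 4022)*(2901 - 388) = 7709*2513 = 19372717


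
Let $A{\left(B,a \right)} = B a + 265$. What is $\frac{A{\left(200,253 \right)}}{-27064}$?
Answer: $- \frac{50865}{27064} \approx -1.8794$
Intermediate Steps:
$A{\left(B,a \right)} = 265 + B a$
$\frac{A{\left(200,253 \right)}}{-27064} = \frac{265 + 200 \cdot 253}{-27064} = \left(265 + 50600\right) \left(- \frac{1}{27064}\right) = 50865 \left(- \frac{1}{27064}\right) = - \frac{50865}{27064}$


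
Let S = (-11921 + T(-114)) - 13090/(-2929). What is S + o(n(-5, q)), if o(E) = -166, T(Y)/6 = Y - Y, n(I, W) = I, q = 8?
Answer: -35389733/2929 ≈ -12083.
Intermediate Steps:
T(Y) = 0 (T(Y) = 6*(Y - Y) = 6*0 = 0)
S = -34903519/2929 (S = (-11921 + 0) - 13090/(-2929) = -11921 - 13090*(-1/2929) = -11921 + 13090/2929 = -34903519/2929 ≈ -11917.)
S + o(n(-5, q)) = -34903519/2929 - 166 = -35389733/2929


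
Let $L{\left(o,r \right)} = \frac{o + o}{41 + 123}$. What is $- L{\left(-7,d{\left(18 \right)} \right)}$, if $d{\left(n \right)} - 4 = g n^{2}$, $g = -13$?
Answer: $\frac{7}{82} \approx 0.085366$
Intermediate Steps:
$d{\left(n \right)} = 4 - 13 n^{2}$
$L{\left(o,r \right)} = \frac{o}{82}$ ($L{\left(o,r \right)} = \frac{2 o}{164} = 2 o \frac{1}{164} = \frac{o}{82}$)
$- L{\left(-7,d{\left(18 \right)} \right)} = - \frac{-7}{82} = \left(-1\right) \left(- \frac{7}{82}\right) = \frac{7}{82}$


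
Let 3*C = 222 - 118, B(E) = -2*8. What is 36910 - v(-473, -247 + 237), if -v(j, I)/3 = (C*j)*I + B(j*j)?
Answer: 528782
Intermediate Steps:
B(E) = -16
C = 104/3 (C = (222 - 118)/3 = (⅓)*104 = 104/3 ≈ 34.667)
v(j, I) = 48 - 104*I*j (v(j, I) = -3*((104*j/3)*I - 16) = -3*(104*I*j/3 - 16) = -3*(-16 + 104*I*j/3) = 48 - 104*I*j)
36910 - v(-473, -247 + 237) = 36910 - (48 - 104*(-247 + 237)*(-473)) = 36910 - (48 - 104*(-10)*(-473)) = 36910 - (48 - 491920) = 36910 - 1*(-491872) = 36910 + 491872 = 528782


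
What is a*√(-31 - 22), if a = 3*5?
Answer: 15*I*√53 ≈ 109.2*I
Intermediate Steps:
a = 15
a*√(-31 - 22) = 15*√(-31 - 22) = 15*√(-53) = 15*(I*√53) = 15*I*√53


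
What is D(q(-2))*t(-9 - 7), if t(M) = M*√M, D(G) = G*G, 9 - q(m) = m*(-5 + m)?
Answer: -1600*I ≈ -1600.0*I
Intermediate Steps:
q(m) = 9 - m*(-5 + m)
D(G) = G²
t(M) = M^(3/2)
D(q(-2))*t(-9 - 7) = (9 - 1*(-2)² + 5*(-2))²*(-9 - 7)^(3/2) = (9 - 1*4 - 10)²*(-16)^(3/2) = (9 - 4 - 10)²*(-64*I) = (-5)²*(-64*I) = 25*(-64*I) = -1600*I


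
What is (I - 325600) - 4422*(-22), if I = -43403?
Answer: -271719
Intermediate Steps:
(I - 325600) - 4422*(-22) = (-43403 - 325600) - 4422*(-22) = -369003 + 97284 = -271719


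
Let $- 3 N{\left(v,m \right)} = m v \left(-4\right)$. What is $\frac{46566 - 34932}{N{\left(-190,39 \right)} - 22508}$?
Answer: $- \frac{1939}{5398} \approx -0.35921$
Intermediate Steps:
$N{\left(v,m \right)} = \frac{4 m v}{3}$ ($N{\left(v,m \right)} = - \frac{m v \left(-4\right)}{3} = - \frac{\left(-4\right) m v}{3} = \frac{4 m v}{3}$)
$\frac{46566 - 34932}{N{\left(-190,39 \right)} - 22508} = \frac{46566 - 34932}{\frac{4}{3} \cdot 39 \left(-190\right) - 22508} = \frac{11634}{-9880 - 22508} = \frac{11634}{-32388} = 11634 \left(- \frac{1}{32388}\right) = - \frac{1939}{5398}$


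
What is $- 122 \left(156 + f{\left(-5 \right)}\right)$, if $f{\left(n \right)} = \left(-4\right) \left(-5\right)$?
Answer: $-21472$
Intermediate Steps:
$f{\left(n \right)} = 20$
$- 122 \left(156 + f{\left(-5 \right)}\right) = - 122 \left(156 + 20\right) = \left(-122\right) 176 = -21472$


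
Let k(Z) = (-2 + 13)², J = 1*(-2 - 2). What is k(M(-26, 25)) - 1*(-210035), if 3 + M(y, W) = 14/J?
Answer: 210156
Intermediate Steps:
J = -4 (J = 1*(-4) = -4)
M(y, W) = -13/2 (M(y, W) = -3 + 14/(-4) = -3 + 14*(-¼) = -3 - 7/2 = -13/2)
k(Z) = 121 (k(Z) = 11² = 121)
k(M(-26, 25)) - 1*(-210035) = 121 - 1*(-210035) = 121 + 210035 = 210156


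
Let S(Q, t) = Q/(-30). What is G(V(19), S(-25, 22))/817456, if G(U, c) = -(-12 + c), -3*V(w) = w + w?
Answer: 67/4904736 ≈ 1.3660e-5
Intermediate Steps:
V(w) = -2*w/3 (V(w) = -(w + w)/3 = -2*w/3)
S(Q, t) = -Q/30 (S(Q, t) = Q*(-1/30) = -Q/30)
G(U, c) = 12 - c
G(V(19), S(-25, 22))/817456 = (12 - (-1)*(-25)/30)/817456 = (12 - 1*5/6)*(1/817456) = (12 - 5/6)*(1/817456) = (67/6)*(1/817456) = 67/4904736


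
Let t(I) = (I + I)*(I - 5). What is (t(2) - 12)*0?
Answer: 0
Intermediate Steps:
t(I) = 2*I*(-5 + I) (t(I) = (2*I)*(-5 + I) = 2*I*(-5 + I))
(t(2) - 12)*0 = (2*2*(-5 + 2) - 12)*0 = (2*2*(-3) - 12)*0 = (-12 - 12)*0 = -24*0 = 0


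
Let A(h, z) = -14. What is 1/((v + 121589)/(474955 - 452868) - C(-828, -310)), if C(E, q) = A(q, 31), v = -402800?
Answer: 22087/28007 ≈ 0.78862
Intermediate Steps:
C(E, q) = -14
1/((v + 121589)/(474955 - 452868) - C(-828, -310)) = 1/((-402800 + 121589)/(474955 - 452868) - 1*(-14)) = 1/(-281211/22087 + 14) = 1/(28007/22087) = 22087/28007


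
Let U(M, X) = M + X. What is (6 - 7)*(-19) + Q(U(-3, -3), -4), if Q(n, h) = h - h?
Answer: 19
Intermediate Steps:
Q(n, h) = 0
(6 - 7)*(-19) + Q(U(-3, -3), -4) = (6 - 7)*(-19) + 0 = -1*(-19) + 0 = 19 + 0 = 19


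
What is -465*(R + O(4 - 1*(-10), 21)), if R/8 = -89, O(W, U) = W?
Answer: 324570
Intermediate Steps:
R = -712 (R = 8*(-89) = -712)
-465*(R + O(4 - 1*(-10), 21)) = -465*(-712 + (4 - 1*(-10))) = -465*(-712 + (4 + 10)) = -465*(-712 + 14) = -465*(-698) = 324570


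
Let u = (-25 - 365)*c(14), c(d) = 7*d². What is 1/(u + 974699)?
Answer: 1/439619 ≈ 2.2747e-6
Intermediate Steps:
u = -535080 (u = (-25 - 365)*(7*14²) = -2730*196 = -390*1372 = -535080)
1/(u + 974699) = 1/(-535080 + 974699) = 1/439619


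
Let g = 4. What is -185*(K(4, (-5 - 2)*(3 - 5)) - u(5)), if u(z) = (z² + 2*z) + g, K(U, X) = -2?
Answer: 7585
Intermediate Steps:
u(z) = 4 + z² + 2*z (u(z) = (z² + 2*z) + 4 = 4 + z² + 2*z)
-185*(K(4, (-5 - 2)*(3 - 5)) - u(5)) = -185*(-2 - (4 + 5² + 2*5)) = -185*(-2 - (4 + 25 + 10)) = -185*(-2 - 1*39) = -185*(-2 - 39) = -185*(-41) = 7585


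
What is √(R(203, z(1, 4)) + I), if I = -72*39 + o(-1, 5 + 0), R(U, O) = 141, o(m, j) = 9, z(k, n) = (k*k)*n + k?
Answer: I*√2658 ≈ 51.556*I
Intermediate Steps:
z(k, n) = k + n*k² (z(k, n) = k²*n + k = n*k² + k = k + n*k²)
I = -2799 (I = -72*39 + 9 = -2808 + 9 = -2799)
√(R(203, z(1, 4)) + I) = √(141 - 2799) = √(-2658) = I*√2658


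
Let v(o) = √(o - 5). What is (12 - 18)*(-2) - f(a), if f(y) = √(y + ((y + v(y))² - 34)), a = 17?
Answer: 12 - 2*√(71 + 17*√3) ≈ -8.0444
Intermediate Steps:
v(o) = √(-5 + o)
f(y) = √(-34 + y + (y + √(-5 + y))²) (f(y) = √(y + ((y + √(-5 + y))² - 34)) = √(y + (-34 + (y + √(-5 + y))²)) = √(-34 + y + (y + √(-5 + y))²))
(12 - 18)*(-2) - f(a) = (12 - 18)*(-2) - √(-34 + 17 + (17 + √(-5 + 17))²) = -6*(-2) - √(-34 + 17 + (17 + √12)²) = 12 - √(-34 + 17 + (17 + 2*√3)²) = 12 - √(-17 + (17 + 2*√3)²)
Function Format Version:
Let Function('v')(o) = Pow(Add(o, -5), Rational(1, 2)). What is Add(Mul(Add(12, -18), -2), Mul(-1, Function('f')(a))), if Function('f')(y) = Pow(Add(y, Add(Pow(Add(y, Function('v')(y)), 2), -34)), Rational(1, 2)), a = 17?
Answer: Add(12, Mul(-2, Pow(Add(71, Mul(17, Pow(3, Rational(1, 2)))), Rational(1, 2)))) ≈ -8.0444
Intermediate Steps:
Function('v')(o) = Pow(Add(-5, o), Rational(1, 2))
Function('f')(y) = Pow(Add(-34, y, Pow(Add(y, Pow(Add(-5, y), Rational(1, 2))), 2)), Rational(1, 2)) (Function('f')(y) = Pow(Add(y, Add(Pow(Add(y, Pow(Add(-5, y), Rational(1, 2))), 2), -34)), Rational(1, 2)) = Pow(Add(y, Add(-34, Pow(Add(y, Pow(Add(-5, y), Rational(1, 2))), 2))), Rational(1, 2)) = Pow(Add(-34, y, Pow(Add(y, Pow(Add(-5, y), Rational(1, 2))), 2)), Rational(1, 2)))
Add(Mul(Add(12, -18), -2), Mul(-1, Function('f')(a))) = Add(Mul(Add(12, -18), -2), Mul(-1, Pow(Add(-34, 17, Pow(Add(17, Pow(Add(-5, 17), Rational(1, 2))), 2)), Rational(1, 2)))) = Add(Mul(-6, -2), Mul(-1, Pow(Add(-34, 17, Pow(Add(17, Pow(12, Rational(1, 2))), 2)), Rational(1, 2)))) = Add(12, Mul(-1, Pow(Add(-34, 17, Pow(Add(17, Mul(2, Pow(3, Rational(1, 2)))), 2)), Rational(1, 2)))) = Add(12, Mul(-1, Pow(Add(-17, Pow(Add(17, Mul(2, Pow(3, Rational(1, 2)))), 2)), Rational(1, 2))))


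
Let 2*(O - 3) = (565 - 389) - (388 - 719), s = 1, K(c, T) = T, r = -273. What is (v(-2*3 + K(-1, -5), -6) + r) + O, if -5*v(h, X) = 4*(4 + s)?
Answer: -41/2 ≈ -20.500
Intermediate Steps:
v(h, X) = -4 (v(h, X) = -4*(4 + 1)/5 = -4*5/5 = -⅕*20 = -4)
O = 513/2 (O = 3 + ((565 - 389) - (388 - 719))/2 = 3 + (176 - 1*(-331))/2 = 3 + (176 + 331)/2 = 3 + (½)*507 = 3 + 507/2 = 513/2 ≈ 256.50)
(v(-2*3 + K(-1, -5), -6) + r) + O = (-4 - 273) + 513/2 = -277 + 513/2 = -41/2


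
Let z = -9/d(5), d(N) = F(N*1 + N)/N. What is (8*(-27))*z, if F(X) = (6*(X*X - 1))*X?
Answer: 18/11 ≈ 1.6364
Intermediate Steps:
F(X) = X*(-6 + 6*X²) (F(X) = (6*(X² - 1))*X = (6*(-1 + X²))*X = (-6 + 6*X²)*X = X*(-6 + 6*X²))
d(N) = -12 + 48*N² (d(N) = (6*(N*1 + N)*(-1 + (N*1 + N)²))/N = (6*(N + N)*(-1 + (N + N)²))/N = (6*(2*N)*(-1 + (2*N)²))/N = (6*(2*N)*(-1 + 4*N²))/N = (12*N*(-1 + 4*N²))/N = -12 + 48*N²)
z = -1/132 (z = -9/(-12 + 48*5²) = -9/(-12 + 48*25) = -9/(-12 + 1200) = -9/1188 = -9*1/1188 = -1/132 ≈ -0.0075758)
(8*(-27))*z = (8*(-27))*(-1/132) = -216*(-1/132) = 18/11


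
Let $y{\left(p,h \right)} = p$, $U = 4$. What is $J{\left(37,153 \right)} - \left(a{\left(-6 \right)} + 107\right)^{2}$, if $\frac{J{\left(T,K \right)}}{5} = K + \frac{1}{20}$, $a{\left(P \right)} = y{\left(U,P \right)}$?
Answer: $- \frac{46223}{4} \approx -11556.0$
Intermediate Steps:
$a{\left(P \right)} = 4$
$J{\left(T,K \right)} = \frac{1}{4} + 5 K$ ($J{\left(T,K \right)} = 5 \left(K + \frac{1}{20}\right) = 5 \left(\frac{1}{20} + K\right) = \frac{1}{4} + 5 K$)
$J{\left(37,153 \right)} - \left(a{\left(-6 \right)} + 107\right)^{2} = \left(\frac{1}{4} + 5 \cdot 153\right) - \left(4 + 107\right)^{2} = \left(\frac{1}{4} + 765\right) - 111^{2} = \frac{3061}{4} - 12321 = - \frac{46223}{4}$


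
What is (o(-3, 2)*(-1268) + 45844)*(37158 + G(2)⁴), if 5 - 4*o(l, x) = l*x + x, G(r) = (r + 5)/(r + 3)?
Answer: 998515457641/625 ≈ 1.5976e+9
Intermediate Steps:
G(r) = (5 + r)/(3 + r)
o(l, x) = 5/4 - x/4 - l*x/4 (o(l, x) = 5/4 - (l*x + x)/4 = 5/4 - (x + l*x)/4 = 5/4 + (-x/4 - l*x/4) = 5/4 - x/4 - l*x/4)
(o(-3, 2)*(-1268) + 45844)*(37158 + G(2)⁴) = ((5/4 - ¼*2 - ¼*(-3)*2)*(-1268) + 45844)*(37158 + ((5 + 2)/(3 + 2))⁴) = ((5/4 - ½ + 3/2)*(-1268) + 45844)*(37158 + (7/5)⁴) = ((9/4)*(-1268) + 45844)*(37158 + ((⅕)*7)⁴) = (-2853 + 45844)*(37158 + (7/5)⁴) = 42991*(37158 + 2401/625) = 42991*(23226151/625) = 998515457641/625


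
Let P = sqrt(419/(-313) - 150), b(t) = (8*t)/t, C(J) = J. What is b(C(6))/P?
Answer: -8*I*sqrt(14826497)/47369 ≈ -0.6503*I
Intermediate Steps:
b(t) = 8
P = I*sqrt(14826497)/313 (P = sqrt(419*(-1/313) - 150) = sqrt(-419/313 - 150) = sqrt(-47369/313) = I*sqrt(14826497)/313 ≈ 12.302*I)
b(C(6))/P = 8/((I*sqrt(14826497)/313)) = 8*(-I*sqrt(14826497)/47369) = -8*I*sqrt(14826497)/47369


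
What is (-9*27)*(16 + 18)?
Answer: -8262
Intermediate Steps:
(-9*27)*(16 + 18) = -243*34 = -8262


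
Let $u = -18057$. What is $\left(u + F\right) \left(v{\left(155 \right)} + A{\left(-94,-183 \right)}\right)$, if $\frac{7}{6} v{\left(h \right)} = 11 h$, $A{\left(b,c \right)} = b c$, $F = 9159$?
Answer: $- \frac{1162470312}{7} \approx -1.6607 \cdot 10^{8}$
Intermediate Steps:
$v{\left(h \right)} = \frac{66 h}{7}$ ($v{\left(h \right)} = \frac{6 \cdot 11 h}{7} = \frac{66 h}{7}$)
$\left(u + F\right) \left(v{\left(155 \right)} + A{\left(-94,-183 \right)}\right) = \left(-18057 + 9159\right) \left(\frac{66}{7} \cdot 155 - -17202\right) = - 8898 \left(\frac{10230}{7} + 17202\right) = \left(-8898\right) \frac{130644}{7} = - \frac{1162470312}{7}$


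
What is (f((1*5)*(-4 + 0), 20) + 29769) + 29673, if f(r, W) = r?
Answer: 59422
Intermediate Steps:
(f((1*5)*(-4 + 0), 20) + 29769) + 29673 = ((1*5)*(-4 + 0) + 29769) + 29673 = (5*(-4) + 29769) + 29673 = (-20 + 29769) + 29673 = 29749 + 29673 = 59422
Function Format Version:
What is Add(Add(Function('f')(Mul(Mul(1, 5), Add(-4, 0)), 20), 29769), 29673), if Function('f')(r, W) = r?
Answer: 59422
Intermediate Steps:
Add(Add(Function('f')(Mul(Mul(1, 5), Add(-4, 0)), 20), 29769), 29673) = Add(Add(Mul(Mul(1, 5), Add(-4, 0)), 29769), 29673) = Add(Add(Mul(5, -4), 29769), 29673) = Add(Add(-20, 29769), 29673) = Add(29749, 29673) = 59422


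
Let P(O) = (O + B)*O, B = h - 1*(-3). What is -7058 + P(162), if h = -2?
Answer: 19348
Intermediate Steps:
B = 1 (B = -2 - 1*(-3) = -2 + 3 = 1)
P(O) = O*(1 + O) (P(O) = (O + 1)*O = (1 + O)*O = O*(1 + O))
-7058 + P(162) = -7058 + 162*(1 + 162) = -7058 + 162*163 = -7058 + 26406 = 19348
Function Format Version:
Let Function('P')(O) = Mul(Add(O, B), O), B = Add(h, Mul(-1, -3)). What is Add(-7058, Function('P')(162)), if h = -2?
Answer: 19348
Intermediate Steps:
B = 1 (B = Add(-2, Mul(-1, -3)) = Add(-2, 3) = 1)
Function('P')(O) = Mul(O, Add(1, O)) (Function('P')(O) = Mul(Add(O, 1), O) = Mul(Add(1, O), O) = Mul(O, Add(1, O)))
Add(-7058, Function('P')(162)) = Add(-7058, Mul(162, Add(1, 162))) = Add(-7058, Mul(162, 163)) = Add(-7058, 26406) = 19348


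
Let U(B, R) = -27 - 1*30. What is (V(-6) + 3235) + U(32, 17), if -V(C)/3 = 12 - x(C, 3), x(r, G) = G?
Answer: 3151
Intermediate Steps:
V(C) = -27 (V(C) = -3*(12 - 1*3) = -3*(12 - 3) = -3*9 = -27)
U(B, R) = -57 (U(B, R) = -27 - 30 = -57)
(V(-6) + 3235) + U(32, 17) = (-27 + 3235) - 57 = 3208 - 57 = 3151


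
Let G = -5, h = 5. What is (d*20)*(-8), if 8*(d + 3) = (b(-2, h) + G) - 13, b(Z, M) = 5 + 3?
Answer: 680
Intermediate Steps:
b(Z, M) = 8
d = -17/4 (d = -3 + ((8 - 5) - 13)/8 = -3 + (3 - 13)/8 = -3 + (⅛)*(-10) = -3 - 5/4 = -17/4 ≈ -4.2500)
(d*20)*(-8) = -17/4*20*(-8) = -85*(-8) = 680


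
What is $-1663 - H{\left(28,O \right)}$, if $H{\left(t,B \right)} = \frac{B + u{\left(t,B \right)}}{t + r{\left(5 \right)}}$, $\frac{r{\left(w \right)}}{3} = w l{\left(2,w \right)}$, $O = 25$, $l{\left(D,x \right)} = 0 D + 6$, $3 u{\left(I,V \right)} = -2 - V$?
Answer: $- \frac{98125}{59} \approx -1663.1$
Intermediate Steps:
$u{\left(I,V \right)} = - \frac{2}{3} - \frac{V}{3}$ ($u{\left(I,V \right)} = \frac{-2 - V}{3} = - \frac{2}{3} - \frac{V}{3}$)
$l{\left(D,x \right)} = 6$ ($l{\left(D,x \right)} = 0 + 6 = 6$)
$r{\left(w \right)} = 18 w$ ($r{\left(w \right)} = 3 w 6 = 3 \cdot 6 w = 18 w$)
$H{\left(t,B \right)} = \frac{- \frac{2}{3} + \frac{2 B}{3}}{90 + t}$ ($H{\left(t,B \right)} = \frac{B - \left(\frac{2}{3} + \frac{B}{3}\right)}{t + 18 \cdot 5} = \frac{- \frac{2}{3} + \frac{2 B}{3}}{t + 90} = \frac{- \frac{2}{3} + \frac{2 B}{3}}{90 + t}$)
$-1663 - H{\left(28,O \right)} = -1663 - \frac{2 \left(-1 + 25\right)}{3 \left(90 + 28\right)} = -1663 - \frac{2}{3} \cdot \frac{1}{118} \cdot 24 = -1663 - \frac{8}{59} = - \frac{98125}{59}$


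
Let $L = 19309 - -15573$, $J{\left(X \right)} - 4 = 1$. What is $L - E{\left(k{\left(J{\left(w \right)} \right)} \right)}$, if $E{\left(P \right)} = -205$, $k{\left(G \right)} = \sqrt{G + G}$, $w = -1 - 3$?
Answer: $35087$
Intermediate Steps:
$w = -4$
$J{\left(X \right)} = 5$ ($J{\left(X \right)} = 4 + 1 = 5$)
$L = 34882$ ($L = 19309 + 15573 = 34882$)
$k{\left(G \right)} = \sqrt{2} \sqrt{G}$ ($k{\left(G \right)} = \sqrt{2 G} = \sqrt{2} \sqrt{G}$)
$L - E{\left(k{\left(J{\left(w \right)} \right)} \right)} = 34882 - -205 = 34882 + 205 = 35087$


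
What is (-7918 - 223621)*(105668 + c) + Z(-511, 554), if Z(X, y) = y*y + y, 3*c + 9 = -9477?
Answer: -23733829264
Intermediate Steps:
c = -3162 (c = -3 + (⅓)*(-9477) = -3 - 3159 = -3162)
Z(X, y) = y + y² (Z(X, y) = y² + y = y + y²)
(-7918 - 223621)*(105668 + c) + Z(-511, 554) = (-7918 - 223621)*(105668 - 3162) + 554*(1 + 554) = -231539*102506 + 554*555 = -23734136734 + 307470 = -23733829264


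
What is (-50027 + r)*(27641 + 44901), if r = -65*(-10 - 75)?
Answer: -3228264084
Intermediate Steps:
r = 5525 (r = -65*(-85) = 5525)
(-50027 + r)*(27641 + 44901) = (-50027 + 5525)*(27641 + 44901) = -44502*72542 = -3228264084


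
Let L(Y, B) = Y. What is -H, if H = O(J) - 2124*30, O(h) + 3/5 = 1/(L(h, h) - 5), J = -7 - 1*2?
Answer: 4460447/70 ≈ 63721.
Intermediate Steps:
J = -9 (J = -7 - 2 = -9)
O(h) = -⅗ + 1/(-5 + h) (O(h) = -⅗ + 1/(h - 5) = -⅗ + 1/(-5 + h))
H = -4460447/70 (H = (20 - 3*(-9))/(5*(-5 - 9)) - 2124*30 = (⅕)*(20 + 27)/(-14) - 354*180 = (⅕)*(-1/14)*47 - 63720 = -47/70 - 63720 = -4460447/70 ≈ -63721.)
-H = -1*(-4460447/70) = 4460447/70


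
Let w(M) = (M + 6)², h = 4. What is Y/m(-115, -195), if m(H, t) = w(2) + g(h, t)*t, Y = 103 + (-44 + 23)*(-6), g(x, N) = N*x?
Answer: 229/152164 ≈ 0.0015050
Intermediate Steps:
w(M) = (6 + M)²
Y = 229 (Y = 103 - 21*(-6) = 103 + 126 = 229)
m(H, t) = 64 + 4*t² (m(H, t) = (6 + 2)² + (t*4)*t = 8² + (4*t)*t = 64 + 4*t²)
Y/m(-115, -195) = 229/(64 + 4*(-195)²) = 229/(64 + 4*38025) = 229/(64 + 152100) = 229/152164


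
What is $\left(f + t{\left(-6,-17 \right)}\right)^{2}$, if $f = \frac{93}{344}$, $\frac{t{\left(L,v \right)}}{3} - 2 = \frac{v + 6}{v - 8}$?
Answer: $\frac{4261086729}{73960000} \approx 57.613$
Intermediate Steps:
$t{\left(L,v \right)} = 6 + \frac{3 \left(6 + v\right)}{-8 + v}$ ($t{\left(L,v \right)} = 6 + 3 \frac{v + 6}{v - 8} = 6 + 3 \frac{6 + v}{-8 + v} = 6 + \frac{3 \left(6 + v\right)}{-8 + v}$)
$f = \frac{93}{344}$ ($f = 93 \cdot \frac{1}{344} = \frac{93}{344} \approx 0.27035$)
$\left(f + t{\left(-6,-17 \right)}\right)^{2} = \left(\frac{93}{344} + \frac{3 \left(-10 + 3 \left(-17\right)\right)}{-8 - 17}\right)^{2} = \left(\frac{93}{344} + \frac{3 \left(-10 - 51\right)}{-25}\right)^{2} = \left(\frac{93}{344} + 3 \left(- \frac{1}{25}\right) \left(-61\right)\right)^{2} = \left(\frac{93}{344} + \frac{183}{25}\right)^{2} = \left(\frac{65277}{8600}\right)^{2} = \frac{4261086729}{73960000}$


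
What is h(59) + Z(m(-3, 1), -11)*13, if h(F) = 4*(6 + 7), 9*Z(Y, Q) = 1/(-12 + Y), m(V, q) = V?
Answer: 7007/135 ≈ 51.904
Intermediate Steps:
Z(Y, Q) = 1/(9*(-12 + Y))
h(F) = 52 (h(F) = 4*13 = 52)
h(59) + Z(m(-3, 1), -11)*13 = 52 + (1/(9*(-12 - 3)))*13 = 52 + ((⅑)/(-15))*13 = 52 + ((⅑)*(-1/15))*13 = 52 - 1/135*13 = 52 - 13/135 = 7007/135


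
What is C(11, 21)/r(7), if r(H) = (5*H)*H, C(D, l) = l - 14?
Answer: 1/35 ≈ 0.028571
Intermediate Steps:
C(D, l) = -14 + l
r(H) = 5*H²
C(11, 21)/r(7) = (-14 + 21)/((5*7²)) = 7/((5*49)) = 7/245 = 7*(1/245) = 1/35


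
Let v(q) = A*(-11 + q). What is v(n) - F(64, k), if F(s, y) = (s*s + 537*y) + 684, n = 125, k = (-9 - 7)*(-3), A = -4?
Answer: -31012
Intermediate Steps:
k = 48 (k = -16*(-3) = 48)
v(q) = 44 - 4*q (v(q) = -4*(-11 + q) = 44 - 4*q)
F(s, y) = 684 + s**2 + 537*y (F(s, y) = (s**2 + 537*y) + 684 = 684 + s**2 + 537*y)
v(n) - F(64, k) = (44 - 4*125) - (684 + 64**2 + 537*48) = (44 - 500) - (684 + 4096 + 25776) = -456 - 1*30556 = -456 - 30556 = -31012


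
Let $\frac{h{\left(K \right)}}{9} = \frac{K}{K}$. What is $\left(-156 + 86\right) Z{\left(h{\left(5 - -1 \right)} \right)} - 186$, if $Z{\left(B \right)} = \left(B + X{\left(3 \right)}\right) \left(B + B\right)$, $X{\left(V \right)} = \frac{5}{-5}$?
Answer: $-10266$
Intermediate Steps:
$X{\left(V \right)} = -1$ ($X{\left(V \right)} = 5 \left(- \frac{1}{5}\right) = -1$)
$h{\left(K \right)} = 9$ ($h{\left(K \right)} = 9 \frac{K}{K} = 9 \cdot 1 = 9$)
$Z{\left(B \right)} = 2 B \left(-1 + B\right)$ ($Z{\left(B \right)} = \left(B - 1\right) \left(B + B\right) = \left(-1 + B\right) 2 B = 2 B \left(-1 + B\right)$)
$\left(-156 + 86\right) Z{\left(h{\left(5 - -1 \right)} \right)} - 186 = \left(-156 + 86\right) 2 \cdot 9 \left(-1 + 9\right) - 186 = - 70 \cdot 2 \cdot 9 \cdot 8 - 186 = \left(-70\right) 144 - 186 = -10080 - 186 = -10266$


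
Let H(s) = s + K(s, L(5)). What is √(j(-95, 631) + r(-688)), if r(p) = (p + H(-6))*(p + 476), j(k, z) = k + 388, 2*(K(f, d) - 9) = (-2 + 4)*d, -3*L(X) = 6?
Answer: √145937 ≈ 382.02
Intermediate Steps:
L(X) = -2 (L(X) = -⅓*6 = -2)
K(f, d) = 9 + d (K(f, d) = 9 + ((-2 + 4)*d)/2 = 9 + (2*d)/2 = 9 + d)
j(k, z) = 388 + k
H(s) = 7 + s (H(s) = s + (9 - 2) = s + 7 = 7 + s)
r(p) = (1 + p)*(476 + p) (r(p) = (p + (7 - 6))*(p + 476) = (p + 1)*(476 + p) = (1 + p)*(476 + p))
√(j(-95, 631) + r(-688)) = √((388 - 95) + (476 + (-688)² + 477*(-688))) = √(293 + (476 + 473344 - 328176)) = √(293 + 145644) = √145937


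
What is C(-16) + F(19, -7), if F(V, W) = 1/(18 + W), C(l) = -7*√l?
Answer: 1/11 - 28*I ≈ 0.090909 - 28.0*I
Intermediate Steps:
C(-16) + F(19, -7) = -28*I + 1/(18 - 7) = -28*I + 1/11 = 1/11 - 28*I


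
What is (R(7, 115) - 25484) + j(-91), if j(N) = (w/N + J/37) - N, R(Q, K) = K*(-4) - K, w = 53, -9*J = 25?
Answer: -786928228/30303 ≈ -25969.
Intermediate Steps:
J = -25/9 (J = -1/9*25 = -25/9 ≈ -2.7778)
R(Q, K) = -5*K (R(Q, K) = -4*K - K = -5*K)
j(N) = -25/333 - N + 53/N (j(N) = (53/N - 25/9/37) - N = (53/N - 25/9*1/37) - N = (53/N - 25/333) - N = (-25/333 + 53/N) - N = -25/333 - N + 53/N)
(R(7, 115) - 25484) + j(-91) = (-5*115 - 25484) + (-25/333 - 1*(-91) + 53/(-91)) = (-575 - 25484) + (-25/333 + 91 + 53*(-1/91)) = -26059 + (-25/333 + 91 - 53/91) = -26059 + 2737649/30303 = -786928228/30303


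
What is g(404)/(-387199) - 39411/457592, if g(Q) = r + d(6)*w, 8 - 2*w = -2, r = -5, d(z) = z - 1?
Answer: -15269051629/177179164808 ≈ -0.086179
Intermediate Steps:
d(z) = -1 + z
w = 5 (w = 4 - ½*(-2) = 4 + 1 = 5)
g(Q) = 20 (g(Q) = -5 + (-1 + 6)*5 = -5 + 5*5 = -5 + 25 = 20)
g(404)/(-387199) - 39411/457592 = 20/(-387199) - 39411/457592 = 20*(-1/387199) - 39411*1/457592 = -20/387199 - 39411/457592 = -15269051629/177179164808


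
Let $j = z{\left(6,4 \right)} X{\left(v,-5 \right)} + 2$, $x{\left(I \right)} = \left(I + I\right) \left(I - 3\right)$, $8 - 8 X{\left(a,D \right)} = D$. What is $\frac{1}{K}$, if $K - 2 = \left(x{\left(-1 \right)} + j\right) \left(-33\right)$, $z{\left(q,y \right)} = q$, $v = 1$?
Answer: $- \frac{4}{2599} \approx -0.0015391$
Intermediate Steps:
$X{\left(a,D \right)} = 1 - \frac{D}{8}$
$x{\left(I \right)} = 2 I \left(-3 + I\right)$
$j = \frac{47}{4}$ ($j = 6 \left(1 - - \frac{5}{8}\right) + 2 = 6 \left(1 + \frac{5}{8}\right) + 2 = 6 \cdot \frac{13}{8} + 2 = \frac{39}{4} + 2 = \frac{47}{4} \approx 11.75$)
$K = - \frac{2599}{4}$ ($K = 2 + \left(2 \left(-1\right) \left(-3 - 1\right) + \frac{47}{4}\right) \left(-33\right) = 2 + \left(2 \left(-1\right) \left(-4\right) + \frac{47}{4}\right) \left(-33\right) = 2 + \left(8 + \frac{47}{4}\right) \left(-33\right) = 2 + \frac{79}{4} \left(-33\right) = 2 - \frac{2607}{4} = - \frac{2599}{4} \approx -649.75$)
$\frac{1}{K} = \frac{1}{- \frac{2599}{4}} = - \frac{4}{2599}$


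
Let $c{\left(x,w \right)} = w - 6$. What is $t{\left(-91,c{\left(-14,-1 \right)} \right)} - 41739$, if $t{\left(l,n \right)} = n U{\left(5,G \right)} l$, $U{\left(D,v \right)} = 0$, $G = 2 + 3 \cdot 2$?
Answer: $-41739$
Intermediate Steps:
$G = 8$ ($G = 2 + 6 = 8$)
$c{\left(x,w \right)} = -6 + w$ ($c{\left(x,w \right)} = w - 6 = -6 + w$)
$t{\left(l,n \right)} = 0$ ($t{\left(l,n \right)} = n 0 l = 0 l = 0$)
$t{\left(-91,c{\left(-14,-1 \right)} \right)} - 41739 = 0 - 41739 = -41739$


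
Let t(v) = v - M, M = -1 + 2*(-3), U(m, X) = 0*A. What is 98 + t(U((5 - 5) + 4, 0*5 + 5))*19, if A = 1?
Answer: 231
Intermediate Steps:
U(m, X) = 0 (U(m, X) = 0*1 = 0)
M = -7 (M = -1 - 6 = -7)
t(v) = 7 + v (t(v) = v - 1*(-7) = v + 7 = 7 + v)
98 + t(U((5 - 5) + 4, 0*5 + 5))*19 = 98 + (7 + 0)*19 = 98 + 7*19 = 98 + 133 = 231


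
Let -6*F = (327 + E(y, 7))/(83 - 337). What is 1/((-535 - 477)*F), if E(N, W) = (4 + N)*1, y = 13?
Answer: -381/87032 ≈ -0.0043777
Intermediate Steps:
E(N, W) = 4 + N
F = 86/381 (F = -(327 + (4 + 13))/(6*(83 - 337)) = -(327 + 17)/(6*(-254)) = -172*(-1)/(3*254) = -⅙*(-172/127) = 86/381 ≈ 0.22572)
1/((-535 - 477)*F) = 1/((-535 - 477)*(86/381)) = (381/86)/(-1012) = -1/1012*381/86 = -381/87032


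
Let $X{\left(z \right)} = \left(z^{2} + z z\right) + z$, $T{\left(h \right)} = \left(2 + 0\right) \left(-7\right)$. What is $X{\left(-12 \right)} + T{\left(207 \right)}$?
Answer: $262$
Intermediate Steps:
$T{\left(h \right)} = -14$ ($T{\left(h \right)} = 2 \left(-7\right) = -14$)
$X{\left(z \right)} = z + 2 z^{2}$ ($X{\left(z \right)} = \left(z^{2} + z^{2}\right) + z = 2 z^{2} + z = z + 2 z^{2}$)
$X{\left(-12 \right)} + T{\left(207 \right)} = - 12 \left(1 + 2 \left(-12\right)\right) - 14 = - 12 \left(1 - 24\right) - 14 = \left(-12\right) \left(-23\right) - 14 = 276 - 14 = 262$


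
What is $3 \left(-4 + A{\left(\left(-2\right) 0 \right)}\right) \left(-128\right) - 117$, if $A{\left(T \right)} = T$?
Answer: $1419$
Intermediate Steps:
$3 \left(-4 + A{\left(\left(-2\right) 0 \right)}\right) \left(-128\right) - 117 = 3 \left(-4 - 0\right) \left(-128\right) - 117 = 3 \left(-4 + 0\right) \left(-128\right) - 117 = 3 \left(-4\right) \left(-128\right) - 117 = \left(-12\right) \left(-128\right) - 117 = 1536 - 117 = 1419$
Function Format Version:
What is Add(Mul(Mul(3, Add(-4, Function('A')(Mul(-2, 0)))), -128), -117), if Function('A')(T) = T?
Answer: 1419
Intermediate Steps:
Add(Mul(Mul(3, Add(-4, Function('A')(Mul(-2, 0)))), -128), -117) = Add(Mul(Mul(3, Add(-4, Mul(-2, 0))), -128), -117) = Add(Mul(Mul(3, Add(-4, 0)), -128), -117) = Add(Mul(Mul(3, -4), -128), -117) = Add(Mul(-12, -128), -117) = Add(1536, -117) = 1419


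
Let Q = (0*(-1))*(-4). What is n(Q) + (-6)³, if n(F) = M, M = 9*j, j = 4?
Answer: -180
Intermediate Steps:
Q = 0 (Q = 0*(-4) = 0)
M = 36 (M = 9*4 = 36)
n(F) = 36
n(Q) + (-6)³ = 36 + (-6)³ = 36 - 216 = -180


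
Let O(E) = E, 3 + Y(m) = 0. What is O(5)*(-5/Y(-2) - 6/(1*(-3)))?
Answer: 55/3 ≈ 18.333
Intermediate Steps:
Y(m) = -3 (Y(m) = -3 + 0 = -3)
O(5)*(-5/Y(-2) - 6/(1*(-3))) = 5*(-5/(-3) - 6/(1*(-3))) = 5*(-5*(-⅓) - 6/(-3)) = 5*(5/3 - 6*(-⅓)) = 5*(5/3 + 2) = 5*(11/3) = 55/3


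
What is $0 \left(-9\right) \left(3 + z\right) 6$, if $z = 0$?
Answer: $0$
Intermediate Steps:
$0 \left(-9\right) \left(3 + z\right) 6 = 0 \left(-9\right) \left(3 + 0\right) 6 = 0 \cdot 3 \cdot 6 = 0 \cdot 18 = 0$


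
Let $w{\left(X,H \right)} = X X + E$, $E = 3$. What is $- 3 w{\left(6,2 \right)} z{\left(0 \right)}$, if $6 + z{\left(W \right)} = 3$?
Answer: $351$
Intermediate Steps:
$z{\left(W \right)} = -3$ ($z{\left(W \right)} = -6 + 3 = -3$)
$w{\left(X,H \right)} = 3 + X^{2}$ ($w{\left(X,H \right)} = X X + 3 = X^{2} + 3 = 3 + X^{2}$)
$- 3 w{\left(6,2 \right)} z{\left(0 \right)} = - 3 \left(3 + 6^{2}\right) \left(-3\right) = - 3 \left(3 + 36\right) \left(-3\right) = \left(-3\right) 39 \left(-3\right) = \left(-117\right) \left(-3\right) = 351$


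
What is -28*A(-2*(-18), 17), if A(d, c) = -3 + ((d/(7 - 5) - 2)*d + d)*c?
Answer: -291228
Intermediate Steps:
A(d, c) = -3 + c*(d + d*(-2 + d/2)) (A(d, c) = -3 + ((d/2 - 2)*d + d)*c = -3 + ((-2 + d/2)*d + d)*c = -3 + (d*(-2 + d/2) + d)*c = -3 + (d + d*(-2 + d/2))*c = -3 + c*(d + d*(-2 + d/2)))
-28*A(-2*(-18), 17) = -28*(-3 + (½)*17*(-2*(-18))² - 1*17*(-2*(-18))) = -28*(-3 + (½)*17*36² - 1*17*36) = -28*(-3 + (½)*17*1296 - 612) = -28*(-3 + 11016 - 612) = -28*10401 = -291228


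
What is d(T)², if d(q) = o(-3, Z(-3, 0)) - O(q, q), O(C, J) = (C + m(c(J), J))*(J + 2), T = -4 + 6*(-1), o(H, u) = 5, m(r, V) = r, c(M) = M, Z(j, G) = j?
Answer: 24025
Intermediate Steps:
T = -10 (T = -4 - 6 = -10)
O(C, J) = (2 + J)*(C + J) (O(C, J) = (C + J)*(J + 2) = (C + J)*(2 + J) = (2 + J)*(C + J))
d(q) = 5 - 4*q - 2*q² (d(q) = 5 - (q² + 2*q + 2*q + q*q) = 5 - (q² + 2*q + 2*q + q²) = 5 - (2*q² + 4*q) = 5 + (-4*q - 2*q²) = 5 - 4*q - 2*q²)
d(T)² = (5 - 4*(-10) - 2*(-10)²)² = (5 + 40 - 2*100)² = (5 + 40 - 200)² = (-155)² = 24025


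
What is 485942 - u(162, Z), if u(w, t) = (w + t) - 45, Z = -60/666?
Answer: 53926585/111 ≈ 4.8583e+5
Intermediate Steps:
Z = -10/111 (Z = -60*1/666 = -10/111 ≈ -0.090090)
u(w, t) = -45 + t + w (u(w, t) = (t + w) - 45 = -45 + t + w)
485942 - u(162, Z) = 485942 - (-45 - 10/111 + 162) = 485942 - 1*12977/111 = 485942 - 12977/111 = 53926585/111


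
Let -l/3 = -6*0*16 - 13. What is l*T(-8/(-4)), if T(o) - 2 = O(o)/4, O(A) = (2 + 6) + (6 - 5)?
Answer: 663/4 ≈ 165.75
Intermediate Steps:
O(A) = 9 (O(A) = 8 + 1 = 9)
l = 39 (l = -3*(-6*0*16 - 13) = -3*(0*16 - 13) = -3*(0 - 13) = -3*(-13) = 39)
T(o) = 17/4 (T(o) = 2 + 9/4 = 17/4)
l*T(-8/(-4)) = 39*(17/4) = 663/4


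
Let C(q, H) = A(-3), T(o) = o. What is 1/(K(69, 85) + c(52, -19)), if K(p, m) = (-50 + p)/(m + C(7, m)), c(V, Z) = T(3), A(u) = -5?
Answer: 80/259 ≈ 0.30888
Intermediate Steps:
C(q, H) = -5
c(V, Z) = 3
K(p, m) = (-50 + p)/(-5 + m) (K(p, m) = (-50 + p)/(m - 5) = (-50 + p)/(-5 + m))
1/(K(69, 85) + c(52, -19)) = 1/((-50 + 69)/(-5 + 85) + 3) = 1/(19/80 + 3) = 1/(259/80) = 80/259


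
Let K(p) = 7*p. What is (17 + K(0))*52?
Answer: 884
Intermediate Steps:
(17 + K(0))*52 = (17 + 7*0)*52 = (17 + 0)*52 = 17*52 = 884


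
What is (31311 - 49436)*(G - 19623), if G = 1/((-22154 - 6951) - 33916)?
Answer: 22414482147500/63021 ≈ 3.5567e+8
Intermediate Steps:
G = -1/63021 (G = 1/(-29105 - 33916) = 1/(-63021) = -1/63021 ≈ -1.5868e-5)
(31311 - 49436)*(G - 19623) = (31311 - 49436)*(-1/63021 - 19623) = -18125*(-1236661084/63021) = 22414482147500/63021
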